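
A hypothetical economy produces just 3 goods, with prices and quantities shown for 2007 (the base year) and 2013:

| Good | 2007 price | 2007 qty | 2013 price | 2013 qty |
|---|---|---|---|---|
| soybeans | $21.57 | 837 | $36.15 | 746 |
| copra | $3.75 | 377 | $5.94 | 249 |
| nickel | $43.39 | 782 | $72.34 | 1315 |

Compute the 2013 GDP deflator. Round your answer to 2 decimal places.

166.81

Nominal GDP 2013 = 36.15·746 + 5.94·249 + 72.34·1315 = 123574.06.
Real GDP 2013 (at 2007 prices) = 21.57·746 + 3.75·249 + 43.39·1315 = 74082.82.
Deflator = Nominal/Real × 100 = 123574.06/74082.82 × 100 = 166.805.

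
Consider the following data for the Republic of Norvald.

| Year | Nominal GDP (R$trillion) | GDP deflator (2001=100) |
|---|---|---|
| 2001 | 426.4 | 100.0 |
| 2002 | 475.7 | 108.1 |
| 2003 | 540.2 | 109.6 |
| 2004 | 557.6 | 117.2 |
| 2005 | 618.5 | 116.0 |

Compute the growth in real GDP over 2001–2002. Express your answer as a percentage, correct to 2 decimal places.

Real GDP 2001 = 426.4/1.000 = 426.40.
Real GDP 2002 = 475.7/1.081 = 440.06.
Change = 440.06/426.40 − 1 = 0.0320.

3.20%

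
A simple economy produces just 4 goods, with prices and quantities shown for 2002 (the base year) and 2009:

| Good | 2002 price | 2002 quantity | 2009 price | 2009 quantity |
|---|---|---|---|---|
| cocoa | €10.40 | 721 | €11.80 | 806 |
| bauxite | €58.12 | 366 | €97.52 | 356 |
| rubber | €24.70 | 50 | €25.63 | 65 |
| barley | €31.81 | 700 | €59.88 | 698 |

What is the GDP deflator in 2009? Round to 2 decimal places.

165.82

Nominal GDP 2009 = 11.80·806 + 97.52·356 + 25.63·65 + 59.88·698 = 87690.11.
Real GDP 2009 (at 2002 prices) = 10.40·806 + 58.12·356 + 24.70·65 + 31.81·698 = 52882.00.
Deflator = Nominal/Real × 100 = 87690.11/52882.00 × 100 = 165.822.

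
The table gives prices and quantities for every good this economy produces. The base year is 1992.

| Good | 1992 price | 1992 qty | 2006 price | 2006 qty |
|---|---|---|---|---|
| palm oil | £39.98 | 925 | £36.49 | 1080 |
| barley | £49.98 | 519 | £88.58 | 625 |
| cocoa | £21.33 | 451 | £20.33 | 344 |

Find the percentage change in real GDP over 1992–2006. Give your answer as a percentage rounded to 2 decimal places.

Real GDP 1992 = Nominal GDP 1992 = 39.98·925 + 49.98·519 + 21.33·451 = 72540.95.
Real GDP 2006 (at 1992 prices) = 39.98·1080 + 49.98·625 + 21.33·344 = 81753.42.
Real growth = 81753.42/72540.95 − 1 = 0.1270.

12.70%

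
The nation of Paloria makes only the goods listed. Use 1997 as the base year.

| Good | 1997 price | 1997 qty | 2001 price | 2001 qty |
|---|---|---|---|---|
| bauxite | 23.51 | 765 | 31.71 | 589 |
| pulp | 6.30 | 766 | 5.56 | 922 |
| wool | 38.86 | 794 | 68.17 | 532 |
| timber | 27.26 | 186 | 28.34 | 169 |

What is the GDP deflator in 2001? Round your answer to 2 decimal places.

144.34

Nominal GDP 2001 = 31.71·589 + 5.56·922 + 68.17·532 + 28.34·169 = 64859.41.
Real GDP 2001 (at 1997 prices) = 23.51·589 + 6.30·922 + 38.86·532 + 27.26·169 = 44936.45.
Deflator = Nominal/Real × 100 = 64859.41/44936.45 × 100 = 144.336.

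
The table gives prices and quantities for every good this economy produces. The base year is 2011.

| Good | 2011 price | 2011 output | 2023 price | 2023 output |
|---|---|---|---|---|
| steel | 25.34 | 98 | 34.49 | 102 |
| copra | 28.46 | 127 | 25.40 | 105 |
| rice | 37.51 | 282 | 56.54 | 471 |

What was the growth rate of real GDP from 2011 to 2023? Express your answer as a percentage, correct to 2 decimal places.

39.37%

Real GDP 2011 = Nominal GDP 2011 = 25.34·98 + 28.46·127 + 37.51·282 = 16675.56.
Real GDP 2023 (at 2011 prices) = 25.34·102 + 28.46·105 + 37.51·471 = 23240.19.
Real growth = 23240.19/16675.56 − 1 = 0.3937.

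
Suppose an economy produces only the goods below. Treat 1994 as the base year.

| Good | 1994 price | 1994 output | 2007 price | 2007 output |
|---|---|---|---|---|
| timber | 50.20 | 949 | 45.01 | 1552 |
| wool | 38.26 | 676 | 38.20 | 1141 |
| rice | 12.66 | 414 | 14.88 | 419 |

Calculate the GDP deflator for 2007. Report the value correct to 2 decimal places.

Nominal GDP 2007 = 45.01·1552 + 38.20·1141 + 14.88·419 = 119676.44.
Real GDP 2007 (at 1994 prices) = 50.20·1552 + 38.26·1141 + 12.66·419 = 126869.60.
Deflator = Nominal/Real × 100 = 119676.44/126869.60 × 100 = 94.330.

94.33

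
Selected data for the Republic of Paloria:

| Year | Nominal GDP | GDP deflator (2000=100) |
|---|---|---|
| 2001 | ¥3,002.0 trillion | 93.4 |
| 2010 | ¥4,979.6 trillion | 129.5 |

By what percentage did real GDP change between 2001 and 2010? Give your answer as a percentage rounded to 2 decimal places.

19.64%

Real GDP 2001 = 3002.0 / 0.934 = 3214.13.
Real GDP 2010 = 4979.6 / 1.295 = 3845.25.
Real growth = 3845.25 / 3214.13 − 1 = 0.1964.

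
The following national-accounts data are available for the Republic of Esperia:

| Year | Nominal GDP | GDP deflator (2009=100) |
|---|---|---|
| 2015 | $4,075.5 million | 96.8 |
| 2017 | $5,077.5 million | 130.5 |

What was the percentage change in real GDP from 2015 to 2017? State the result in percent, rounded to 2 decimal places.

Deflate each year: 2015 → 4075.5/0.968 = 4210.23; 2017 → 5077.5/1.305 = 3890.80.
So real GDP changed by 3890.80/4210.23 − 1 = -0.0759, i.e. -7.59%.

-7.59%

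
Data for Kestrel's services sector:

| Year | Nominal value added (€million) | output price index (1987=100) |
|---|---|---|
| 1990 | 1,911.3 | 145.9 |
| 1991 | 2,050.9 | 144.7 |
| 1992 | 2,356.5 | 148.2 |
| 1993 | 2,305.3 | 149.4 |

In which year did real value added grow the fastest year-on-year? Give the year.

1992

1991: real = 2050.9/1.447 = 1417.35; growth vs 1990 (1310.01) = 8.19%.
1992: real = 2356.5/1.482 = 1590.08; growth vs 1991 (1417.35) = 12.19%.
1993: real = 2305.3/1.494 = 1543.04; growth vs 1992 (1590.08) = -2.96%.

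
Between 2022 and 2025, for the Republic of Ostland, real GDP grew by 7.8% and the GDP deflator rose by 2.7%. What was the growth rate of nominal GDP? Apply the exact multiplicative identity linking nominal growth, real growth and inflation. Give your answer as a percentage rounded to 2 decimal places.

(1 + g_nom) = (1 + g_real)(1 + π) = 1.0780 × 1.0270 = 1.10711.

10.71%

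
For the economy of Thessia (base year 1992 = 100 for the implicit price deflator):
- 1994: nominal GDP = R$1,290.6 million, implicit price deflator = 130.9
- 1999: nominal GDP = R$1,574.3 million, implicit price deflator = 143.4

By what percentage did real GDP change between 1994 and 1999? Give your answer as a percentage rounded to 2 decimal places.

Deflate each year: 1994 → 1290.6/1.309 = 985.94; 1999 → 1574.3/1.434 = 1097.84.
So real GDP changed by 1097.84/985.94 − 1 = 0.1135, i.e. 11.35%.

11.35%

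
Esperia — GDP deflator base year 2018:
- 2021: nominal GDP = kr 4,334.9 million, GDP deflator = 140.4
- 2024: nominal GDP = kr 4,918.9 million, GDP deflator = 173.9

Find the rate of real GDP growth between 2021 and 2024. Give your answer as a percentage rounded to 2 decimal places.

-8.39%

Deflate each year: 2021 → 4334.9/1.404 = 3087.54; 2024 → 4918.9/1.739 = 2828.58.
So real GDP changed by 2828.58/3087.54 − 1 = -0.0839, i.e. -8.39%.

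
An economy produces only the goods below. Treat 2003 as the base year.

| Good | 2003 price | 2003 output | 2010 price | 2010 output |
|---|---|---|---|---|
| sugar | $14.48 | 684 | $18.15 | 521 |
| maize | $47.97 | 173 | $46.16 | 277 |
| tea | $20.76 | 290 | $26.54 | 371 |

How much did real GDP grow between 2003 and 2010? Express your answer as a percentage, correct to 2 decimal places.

17.79%

Real GDP 2003 = Nominal GDP 2003 = 14.48·684 + 47.97·173 + 20.76·290 = 24223.53.
Real GDP 2010 (at 2003 prices) = 14.48·521 + 47.97·277 + 20.76·371 = 28533.73.
Real growth = 28533.73/24223.53 − 1 = 0.1779.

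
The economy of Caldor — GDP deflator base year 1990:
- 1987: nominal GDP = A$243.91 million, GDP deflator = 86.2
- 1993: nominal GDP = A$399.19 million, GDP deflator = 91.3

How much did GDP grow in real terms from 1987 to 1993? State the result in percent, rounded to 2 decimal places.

Real GDP 1987 = 243.91 / 0.862 = 282.96.
Real GDP 1993 = 399.19 / 0.913 = 437.23.
Real growth = 437.23 / 282.96 − 1 = 0.5452.

54.52%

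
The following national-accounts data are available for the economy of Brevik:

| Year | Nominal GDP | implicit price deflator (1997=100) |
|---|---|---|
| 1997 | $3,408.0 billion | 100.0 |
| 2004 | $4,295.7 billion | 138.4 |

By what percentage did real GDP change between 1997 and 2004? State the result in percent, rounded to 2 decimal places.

-8.93%

Deflate each year: 1997 → 3408.0/1.000 = 3408.00; 2004 → 4295.7/1.384 = 3103.83.
So real GDP changed by 3103.83/3408.00 − 1 = -0.0893, i.e. -8.93%.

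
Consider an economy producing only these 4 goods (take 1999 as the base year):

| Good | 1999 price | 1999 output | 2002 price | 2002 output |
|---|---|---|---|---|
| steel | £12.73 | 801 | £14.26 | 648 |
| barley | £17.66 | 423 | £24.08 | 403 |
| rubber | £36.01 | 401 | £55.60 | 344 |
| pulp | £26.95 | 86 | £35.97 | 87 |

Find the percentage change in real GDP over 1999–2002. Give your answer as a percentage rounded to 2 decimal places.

-12.57%

Real GDP 1999 = Nominal GDP 1999 = 12.73·801 + 17.66·423 + 36.01·401 + 26.95·86 = 34424.62.
Real GDP 2002 (at 1999 prices) = 12.73·648 + 17.66·403 + 36.01·344 + 26.95·87 = 30098.11.
Real growth = 30098.11/34424.62 − 1 = -0.1257.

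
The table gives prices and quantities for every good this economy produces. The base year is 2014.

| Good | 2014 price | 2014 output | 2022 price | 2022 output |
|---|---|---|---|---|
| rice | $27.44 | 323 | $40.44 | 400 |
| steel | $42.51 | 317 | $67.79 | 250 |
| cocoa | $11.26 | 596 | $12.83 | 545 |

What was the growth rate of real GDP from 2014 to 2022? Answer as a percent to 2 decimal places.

-4.51%

Real GDP 2014 = Nominal GDP 2014 = 27.44·323 + 42.51·317 + 11.26·596 = 29049.75.
Real GDP 2022 (at 2014 prices) = 27.44·400 + 42.51·250 + 11.26·545 = 27740.20.
Real growth = 27740.20/29049.75 − 1 = -0.0451.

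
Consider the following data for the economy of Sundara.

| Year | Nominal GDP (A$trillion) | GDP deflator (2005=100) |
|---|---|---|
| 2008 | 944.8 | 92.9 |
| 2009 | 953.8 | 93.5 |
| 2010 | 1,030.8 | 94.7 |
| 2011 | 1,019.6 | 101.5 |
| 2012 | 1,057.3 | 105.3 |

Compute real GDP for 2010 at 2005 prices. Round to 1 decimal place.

Real GDP 2010 = 1030.8 / 0.947 = 1088.49.

A$1,088.5 trillion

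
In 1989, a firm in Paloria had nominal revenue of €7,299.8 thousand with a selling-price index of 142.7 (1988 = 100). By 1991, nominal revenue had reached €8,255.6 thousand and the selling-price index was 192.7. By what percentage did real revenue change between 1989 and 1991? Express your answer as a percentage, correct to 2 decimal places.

Real revenue 1989 = 7299.8 / 1.427 = 5115.49.
Real revenue 1991 = 8255.6 / 1.927 = 4284.17.
Real growth = 4284.17 / 5115.49 − 1 = -0.1625.

-16.25%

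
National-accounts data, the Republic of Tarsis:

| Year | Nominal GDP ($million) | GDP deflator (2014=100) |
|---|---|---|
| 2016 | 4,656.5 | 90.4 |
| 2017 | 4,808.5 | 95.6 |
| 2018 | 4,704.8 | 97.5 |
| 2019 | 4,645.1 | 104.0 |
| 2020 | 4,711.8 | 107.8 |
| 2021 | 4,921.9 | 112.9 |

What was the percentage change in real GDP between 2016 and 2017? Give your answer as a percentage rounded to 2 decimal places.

-2.35%

Real GDP 2016 = 4656.5/0.904 = 5151.00.
Real GDP 2017 = 4808.5/0.956 = 5029.81.
Change = 5029.81/5151.00 − 1 = -0.0235.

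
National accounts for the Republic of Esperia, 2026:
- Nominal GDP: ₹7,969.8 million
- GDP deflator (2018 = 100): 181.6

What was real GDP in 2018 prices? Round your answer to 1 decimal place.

Real GDP = Nominal / (GDP deflator/100) = 7969.8 / 1.816 = 4388.66.

₹4,388.7 million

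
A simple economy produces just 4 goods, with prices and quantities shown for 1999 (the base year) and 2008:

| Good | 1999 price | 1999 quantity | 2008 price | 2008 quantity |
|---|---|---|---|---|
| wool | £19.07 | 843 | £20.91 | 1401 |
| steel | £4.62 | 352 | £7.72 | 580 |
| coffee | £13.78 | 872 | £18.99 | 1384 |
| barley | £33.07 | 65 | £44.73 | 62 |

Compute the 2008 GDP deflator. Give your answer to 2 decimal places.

Nominal GDP 2008 = 20.91·1401 + 7.72·580 + 18.99·1384 + 44.73·62 = 62827.93.
Real GDP 2008 (at 1999 prices) = 19.07·1401 + 4.62·580 + 13.78·1384 + 33.07·62 = 50518.53.
Deflator = Nominal/Real × 100 = 62827.93/50518.53 × 100 = 124.366.

124.37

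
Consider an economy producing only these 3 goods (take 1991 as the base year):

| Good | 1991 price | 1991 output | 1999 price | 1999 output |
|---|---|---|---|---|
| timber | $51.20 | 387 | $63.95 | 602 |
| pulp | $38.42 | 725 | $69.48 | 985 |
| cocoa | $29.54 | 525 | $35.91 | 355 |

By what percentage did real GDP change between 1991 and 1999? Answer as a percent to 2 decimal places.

25.29%

Real GDP 1991 = Nominal GDP 1991 = 51.20·387 + 38.42·725 + 29.54·525 = 63177.40.
Real GDP 1999 (at 1991 prices) = 51.20·602 + 38.42·985 + 29.54·355 = 79152.80.
Real growth = 79152.80/63177.40 − 1 = 0.2529.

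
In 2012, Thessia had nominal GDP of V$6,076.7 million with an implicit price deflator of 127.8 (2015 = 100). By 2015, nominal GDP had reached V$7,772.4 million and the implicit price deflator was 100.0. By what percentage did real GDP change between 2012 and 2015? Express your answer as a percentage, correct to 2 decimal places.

Deflate each year: 2012 → 6076.7/1.278 = 4754.85; 2015 → 7772.4/1.000 = 7772.40.
So real GDP changed by 7772.40/4754.85 − 1 = 0.6346, i.e. 63.46%.

63.46%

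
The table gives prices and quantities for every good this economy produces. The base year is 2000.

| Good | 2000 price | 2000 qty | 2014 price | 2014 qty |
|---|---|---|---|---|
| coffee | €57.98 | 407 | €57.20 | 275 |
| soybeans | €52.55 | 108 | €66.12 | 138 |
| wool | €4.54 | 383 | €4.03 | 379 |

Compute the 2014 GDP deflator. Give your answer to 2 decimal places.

105.88

Nominal GDP 2014 = 57.20·275 + 66.12·138 + 4.03·379 = 26381.93.
Real GDP 2014 (at 2000 prices) = 57.98·275 + 52.55·138 + 4.54·379 = 24917.06.
Deflator = Nominal/Real × 100 = 26381.93/24917.06 × 100 = 105.879.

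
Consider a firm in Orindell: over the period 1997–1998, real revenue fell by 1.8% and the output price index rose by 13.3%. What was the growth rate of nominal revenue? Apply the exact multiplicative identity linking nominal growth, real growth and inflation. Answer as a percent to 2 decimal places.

(1 + g_nom) = (1 + g_real)(1 + π) = 0.9820 × 1.1330 = 1.11261.

11.26%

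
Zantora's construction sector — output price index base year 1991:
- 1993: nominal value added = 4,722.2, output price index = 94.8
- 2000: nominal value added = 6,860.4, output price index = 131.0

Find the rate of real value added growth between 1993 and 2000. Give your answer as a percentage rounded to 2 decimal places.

Deflate each year: 1993 → 4722.2/0.948 = 4981.22; 2000 → 6860.4/1.310 = 5236.95.
So real value added changed by 5236.95/4981.22 − 1 = 0.0513, i.e. 5.13%.

5.13%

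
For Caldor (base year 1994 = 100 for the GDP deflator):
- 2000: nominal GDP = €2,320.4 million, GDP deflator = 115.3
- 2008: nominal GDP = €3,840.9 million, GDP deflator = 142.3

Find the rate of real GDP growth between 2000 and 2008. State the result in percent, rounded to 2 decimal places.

34.12%

Real GDP 2000 = 2320.4 / 1.153 = 2012.49.
Real GDP 2008 = 3840.9 / 1.423 = 2699.16.
Real growth = 2699.16 / 2012.49 − 1 = 0.3412.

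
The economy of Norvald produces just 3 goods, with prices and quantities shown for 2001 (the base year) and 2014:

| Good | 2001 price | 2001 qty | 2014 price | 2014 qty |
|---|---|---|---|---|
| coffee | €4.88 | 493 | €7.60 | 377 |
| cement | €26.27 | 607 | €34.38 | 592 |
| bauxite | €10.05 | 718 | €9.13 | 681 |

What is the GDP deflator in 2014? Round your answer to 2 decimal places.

Nominal GDP 2014 = 7.60·377 + 34.38·592 + 9.13·681 = 29435.69.
Real GDP 2014 (at 2001 prices) = 4.88·377 + 26.27·592 + 10.05·681 = 24235.65.
Deflator = Nominal/Real × 100 = 29435.69/24235.65 × 100 = 121.456.

121.46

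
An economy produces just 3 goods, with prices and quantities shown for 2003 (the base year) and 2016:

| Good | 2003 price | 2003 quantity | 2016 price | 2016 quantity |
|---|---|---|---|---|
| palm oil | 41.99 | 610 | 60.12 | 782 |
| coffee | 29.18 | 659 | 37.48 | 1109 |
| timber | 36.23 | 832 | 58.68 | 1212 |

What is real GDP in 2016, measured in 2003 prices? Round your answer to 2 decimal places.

109107.56

Real GDP 2016 = Σ (p_2003 × q_2016) = 41.99·782 + 29.18·1109 + 36.23·1212 = 109107.56.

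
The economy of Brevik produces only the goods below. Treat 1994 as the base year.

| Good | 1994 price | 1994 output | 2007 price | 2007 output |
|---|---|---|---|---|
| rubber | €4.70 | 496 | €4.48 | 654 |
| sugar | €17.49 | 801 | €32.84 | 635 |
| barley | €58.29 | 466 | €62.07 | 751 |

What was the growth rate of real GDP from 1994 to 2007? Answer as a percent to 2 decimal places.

Real GDP 1994 = Nominal GDP 1994 = 4.70·496 + 17.49·801 + 58.29·466 = 43503.83.
Real GDP 2007 (at 1994 prices) = 4.70·654 + 17.49·635 + 58.29·751 = 57955.74.
Real growth = 57955.74/43503.83 − 1 = 0.3322.

33.22%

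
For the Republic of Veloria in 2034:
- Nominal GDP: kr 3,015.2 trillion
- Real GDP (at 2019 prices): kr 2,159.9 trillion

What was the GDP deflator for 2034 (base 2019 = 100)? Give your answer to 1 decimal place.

GDP deflator = (Nominal / Real) × 100 = 3015.2 / 2159.9 × 100 = 139.60.

139.6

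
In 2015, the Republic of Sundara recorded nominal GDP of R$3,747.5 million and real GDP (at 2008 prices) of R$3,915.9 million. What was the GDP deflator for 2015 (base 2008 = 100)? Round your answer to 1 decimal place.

95.7

GDP deflator = (Nominal / Real) × 100 = 3747.5 / 3915.9 × 100 = 95.70.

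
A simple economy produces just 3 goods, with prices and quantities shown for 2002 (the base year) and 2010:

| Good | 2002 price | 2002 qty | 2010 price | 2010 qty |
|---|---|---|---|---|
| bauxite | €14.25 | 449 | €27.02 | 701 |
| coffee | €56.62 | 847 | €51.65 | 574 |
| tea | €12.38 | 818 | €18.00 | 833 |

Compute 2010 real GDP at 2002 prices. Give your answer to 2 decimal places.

€52801.67

Real GDP 2010 = Σ (p_2002 × q_2010) = 14.25·701 + 56.62·574 + 12.38·833 = 52801.67.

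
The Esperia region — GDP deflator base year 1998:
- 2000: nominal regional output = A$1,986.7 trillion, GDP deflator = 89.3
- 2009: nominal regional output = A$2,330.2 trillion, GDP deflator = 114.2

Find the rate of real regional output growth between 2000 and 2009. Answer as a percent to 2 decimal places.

-8.28%

Real regional output 2000 = 1986.7 / 0.893 = 2224.75.
Real regional output 2009 = 2330.2 / 1.142 = 2040.46.
Real growth = 2040.46 / 2224.75 − 1 = -0.0828.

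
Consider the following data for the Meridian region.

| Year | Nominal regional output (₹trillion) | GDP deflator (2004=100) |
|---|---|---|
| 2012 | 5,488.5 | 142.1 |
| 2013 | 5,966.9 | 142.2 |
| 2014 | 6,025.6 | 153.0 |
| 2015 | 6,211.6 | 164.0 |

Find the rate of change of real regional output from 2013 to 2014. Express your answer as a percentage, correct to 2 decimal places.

Real regional output 2013 = 5966.9/1.422 = 4196.13.
Real regional output 2014 = 6025.6/1.530 = 3938.30.
Change = 3938.30/4196.13 − 1 = -0.0614.

-6.14%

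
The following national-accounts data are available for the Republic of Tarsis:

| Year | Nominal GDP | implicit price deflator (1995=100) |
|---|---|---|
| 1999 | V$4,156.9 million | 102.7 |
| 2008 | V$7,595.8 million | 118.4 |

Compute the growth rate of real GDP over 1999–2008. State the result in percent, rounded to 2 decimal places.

Real GDP 1999 = 4156.9 / 1.027 = 4047.61.
Real GDP 2008 = 7595.8 / 1.184 = 6415.37.
Real growth = 6415.37 / 4047.61 − 1 = 0.5850.

58.50%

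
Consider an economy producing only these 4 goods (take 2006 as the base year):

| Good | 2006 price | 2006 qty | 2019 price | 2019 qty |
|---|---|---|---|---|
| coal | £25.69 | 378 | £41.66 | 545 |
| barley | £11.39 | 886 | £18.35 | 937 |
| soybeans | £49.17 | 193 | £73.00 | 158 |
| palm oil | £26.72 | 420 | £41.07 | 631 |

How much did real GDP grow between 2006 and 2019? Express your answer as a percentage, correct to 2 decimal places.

Real GDP 2006 = Nominal GDP 2006 = 25.69·378 + 11.39·886 + 49.17·193 + 26.72·420 = 40514.57.
Real GDP 2019 (at 2006 prices) = 25.69·545 + 11.39·937 + 49.17·158 + 26.72·631 = 49302.66.
Real growth = 49302.66/40514.57 − 1 = 0.2169.

21.69%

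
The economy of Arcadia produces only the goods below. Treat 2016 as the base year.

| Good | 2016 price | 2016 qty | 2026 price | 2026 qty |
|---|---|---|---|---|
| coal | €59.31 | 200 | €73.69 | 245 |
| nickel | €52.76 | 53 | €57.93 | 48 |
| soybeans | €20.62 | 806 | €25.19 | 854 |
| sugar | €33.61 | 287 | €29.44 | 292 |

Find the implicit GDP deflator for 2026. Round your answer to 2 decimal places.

114.51

Nominal GDP 2026 = 73.69·245 + 57.93·48 + 25.19·854 + 29.44·292 = 50943.43.
Real GDP 2026 (at 2016 prices) = 59.31·245 + 52.76·48 + 20.62·854 + 33.61·292 = 44487.03.
Deflator = Nominal/Real × 100 = 50943.43/44487.03 × 100 = 114.513.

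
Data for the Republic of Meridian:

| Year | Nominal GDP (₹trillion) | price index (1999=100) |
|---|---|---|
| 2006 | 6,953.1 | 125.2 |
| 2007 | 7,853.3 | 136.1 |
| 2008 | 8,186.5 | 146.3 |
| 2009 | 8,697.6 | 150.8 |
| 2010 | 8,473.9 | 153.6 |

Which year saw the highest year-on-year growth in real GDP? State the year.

2007

2007: real = 7853.3/1.361 = 5770.24; growth vs 2006 (5553.59) = 3.90%.
2008: real = 8186.5/1.463 = 5595.69; growth vs 2007 (5770.24) = -3.03%.
2009: real = 8697.6/1.508 = 5767.64; growth vs 2008 (5595.69) = 3.07%.
2010: real = 8473.9/1.536 = 5516.86; growth vs 2009 (5767.64) = -4.35%.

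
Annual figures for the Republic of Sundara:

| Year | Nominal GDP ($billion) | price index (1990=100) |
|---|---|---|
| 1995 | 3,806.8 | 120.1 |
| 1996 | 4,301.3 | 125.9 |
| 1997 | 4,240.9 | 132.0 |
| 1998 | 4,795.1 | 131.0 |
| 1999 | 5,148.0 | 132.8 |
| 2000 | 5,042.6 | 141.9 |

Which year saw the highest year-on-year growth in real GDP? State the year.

1998

1996: real = 4301.3/1.259 = 3416.44; growth vs 1995 (3169.69) = 7.78%.
1997: real = 4240.9/1.320 = 3212.80; growth vs 1996 (3416.44) = -5.96%.
1998: real = 4795.1/1.310 = 3660.38; growth vs 1997 (3212.80) = 13.93%.
1999: real = 5148.0/1.328 = 3876.51; growth vs 1998 (3660.38) = 5.90%.
2000: real = 5042.6/1.419 = 3553.63; growth vs 1999 (3876.51) = -8.33%.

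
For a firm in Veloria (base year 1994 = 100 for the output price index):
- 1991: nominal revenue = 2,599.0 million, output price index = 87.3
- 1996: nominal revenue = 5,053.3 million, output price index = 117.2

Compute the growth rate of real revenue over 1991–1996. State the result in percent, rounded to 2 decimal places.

44.83%

Real revenue 1991 = 2599.0 / 0.873 = 2977.09.
Real revenue 1996 = 5053.3 / 1.172 = 4311.69.
Real growth = 4311.69 / 2977.09 − 1 = 0.4483.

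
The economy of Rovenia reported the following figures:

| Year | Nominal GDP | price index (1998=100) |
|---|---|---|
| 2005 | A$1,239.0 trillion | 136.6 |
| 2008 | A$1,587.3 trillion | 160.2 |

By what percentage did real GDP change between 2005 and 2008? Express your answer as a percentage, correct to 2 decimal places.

9.24%

Deflate each year: 2005 → 1239.0/1.366 = 907.03; 2008 → 1587.3/1.602 = 990.82.
So real GDP changed by 990.82/907.03 − 1 = 0.0924, i.e. 9.24%.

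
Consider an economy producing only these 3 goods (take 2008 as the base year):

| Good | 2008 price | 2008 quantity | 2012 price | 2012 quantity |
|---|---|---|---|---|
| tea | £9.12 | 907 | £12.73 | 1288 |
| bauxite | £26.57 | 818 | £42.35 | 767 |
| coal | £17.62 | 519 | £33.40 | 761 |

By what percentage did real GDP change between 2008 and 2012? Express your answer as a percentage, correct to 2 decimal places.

Real GDP 2008 = Nominal GDP 2008 = 9.12·907 + 26.57·818 + 17.62·519 = 39150.88.
Real GDP 2012 (at 2008 prices) = 9.12·1288 + 26.57·767 + 17.62·761 = 45534.57.
Real growth = 45534.57/39150.88 − 1 = 0.1631.

16.31%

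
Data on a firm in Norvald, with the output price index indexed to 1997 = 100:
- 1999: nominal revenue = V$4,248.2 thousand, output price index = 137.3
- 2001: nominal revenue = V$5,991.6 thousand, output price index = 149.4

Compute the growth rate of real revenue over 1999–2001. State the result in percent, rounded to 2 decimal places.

29.62%

Real revenue 1999 = 4248.2 / 1.373 = 3094.10.
Real revenue 2001 = 5991.6 / 1.494 = 4010.44.
Real growth = 4010.44 / 3094.10 − 1 = 0.2962.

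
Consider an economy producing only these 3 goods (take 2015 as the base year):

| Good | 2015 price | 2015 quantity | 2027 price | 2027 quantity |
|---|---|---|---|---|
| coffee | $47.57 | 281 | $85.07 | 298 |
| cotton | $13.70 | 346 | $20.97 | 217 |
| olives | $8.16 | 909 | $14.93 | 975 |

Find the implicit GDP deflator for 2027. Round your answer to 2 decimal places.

Nominal GDP 2027 = 85.07·298 + 20.97·217 + 14.93·975 = 44458.10.
Real GDP 2027 (at 2015 prices) = 47.57·298 + 13.70·217 + 8.16·975 = 25104.76.
Deflator = Nominal/Real × 100 = 44458.10/25104.76 × 100 = 177.090.

177.09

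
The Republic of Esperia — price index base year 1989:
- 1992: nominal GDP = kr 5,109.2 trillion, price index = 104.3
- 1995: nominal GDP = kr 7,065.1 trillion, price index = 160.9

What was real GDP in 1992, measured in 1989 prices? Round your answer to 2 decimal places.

Real GDP = Nominal / (price index/100) = 5109.2 / 1.043 = 4898.56.

kr 4,898.56 trillion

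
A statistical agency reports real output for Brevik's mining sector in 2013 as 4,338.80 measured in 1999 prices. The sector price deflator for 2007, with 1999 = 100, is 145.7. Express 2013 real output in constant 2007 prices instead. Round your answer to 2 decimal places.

6,321.63

Real output in 2007 prices = Real output in 1999 prices × (P_2007/P_1999) = 4338.80 × 1.457 = 6321.63.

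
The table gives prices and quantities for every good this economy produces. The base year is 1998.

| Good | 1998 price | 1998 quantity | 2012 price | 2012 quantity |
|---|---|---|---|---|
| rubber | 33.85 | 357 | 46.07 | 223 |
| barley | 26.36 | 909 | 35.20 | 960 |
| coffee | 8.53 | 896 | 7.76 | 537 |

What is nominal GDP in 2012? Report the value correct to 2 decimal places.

48232.73

Nominal GDP 2012 = Σ (p_2012 × q_2012) = 46.07·223 + 35.20·960 + 7.76·537 = 48232.73.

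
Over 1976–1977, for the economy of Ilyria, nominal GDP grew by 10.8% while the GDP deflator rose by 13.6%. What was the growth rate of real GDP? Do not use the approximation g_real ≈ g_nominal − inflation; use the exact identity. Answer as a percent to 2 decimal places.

(1 + g_nom) = (1 + g_real)(1 + π), so g_real = 1.1080 / 1.1360 − 1 = -0.02465.

-2.46%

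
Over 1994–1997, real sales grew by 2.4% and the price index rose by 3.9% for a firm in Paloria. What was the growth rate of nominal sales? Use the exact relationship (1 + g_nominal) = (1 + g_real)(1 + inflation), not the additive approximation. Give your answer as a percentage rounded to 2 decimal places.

(1 + g_nom) = (1 + g_real)(1 + π) = 1.0240 × 1.0390 = 1.06394.

6.39%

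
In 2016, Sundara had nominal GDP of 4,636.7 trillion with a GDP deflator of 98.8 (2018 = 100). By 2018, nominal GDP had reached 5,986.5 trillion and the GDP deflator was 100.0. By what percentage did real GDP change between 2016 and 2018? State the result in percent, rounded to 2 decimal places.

Deflate each year: 2016 → 4636.7/0.988 = 4693.02; 2018 → 5986.5/1.000 = 5986.50.
So real GDP changed by 5986.50/4693.02 − 1 = 0.2756, i.e. 27.56%.

27.56%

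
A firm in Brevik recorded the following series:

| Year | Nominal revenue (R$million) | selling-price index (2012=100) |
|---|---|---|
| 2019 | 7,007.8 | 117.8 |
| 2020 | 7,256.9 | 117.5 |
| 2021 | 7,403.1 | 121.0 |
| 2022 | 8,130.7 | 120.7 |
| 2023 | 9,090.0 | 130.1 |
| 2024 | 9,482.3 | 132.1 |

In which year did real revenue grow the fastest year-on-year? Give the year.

2022

2020: real = 7256.9/1.175 = 6176.09; growth vs 2019 (5948.90) = 3.82%.
2021: real = 7403.1/1.210 = 6118.26; growth vs 2020 (6176.09) = -0.94%.
2022: real = 8130.7/1.207 = 6736.29; growth vs 2021 (6118.26) = 10.10%.
2023: real = 9090.0/1.301 = 6986.93; growth vs 2022 (6736.29) = 3.72%.
2024: real = 9482.3/1.321 = 7178.12; growth vs 2023 (6986.93) = 2.74%.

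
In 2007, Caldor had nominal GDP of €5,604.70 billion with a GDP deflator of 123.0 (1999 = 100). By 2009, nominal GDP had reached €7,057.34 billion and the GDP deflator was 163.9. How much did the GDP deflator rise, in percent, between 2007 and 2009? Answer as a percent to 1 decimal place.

33.3%

Price-level change = 163.9 / 123.0 − 1 = 0.3325.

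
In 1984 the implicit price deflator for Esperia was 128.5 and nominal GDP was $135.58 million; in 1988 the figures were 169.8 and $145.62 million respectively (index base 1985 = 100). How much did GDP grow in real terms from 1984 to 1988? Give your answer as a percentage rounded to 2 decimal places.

Real GDP 1984 = 135.58 / 1.285 = 105.51.
Real GDP 1988 = 145.62 / 1.698 = 85.76.
Real growth = 85.76 / 105.51 − 1 = -0.1872.

-18.72%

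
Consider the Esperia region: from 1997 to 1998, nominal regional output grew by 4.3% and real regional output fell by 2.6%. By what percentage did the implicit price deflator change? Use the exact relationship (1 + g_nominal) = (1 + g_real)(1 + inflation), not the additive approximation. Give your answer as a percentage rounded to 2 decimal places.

(1 + g_nom) = (1 + g_real)(1 + π), so π = 1.0430 / 0.9740 − 1 = 0.07084.

7.08%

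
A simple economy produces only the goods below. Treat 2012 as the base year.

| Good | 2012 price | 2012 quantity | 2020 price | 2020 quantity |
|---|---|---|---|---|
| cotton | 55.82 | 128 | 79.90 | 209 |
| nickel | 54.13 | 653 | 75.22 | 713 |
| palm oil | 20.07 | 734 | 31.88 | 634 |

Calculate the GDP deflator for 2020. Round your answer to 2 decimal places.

143.75

Nominal GDP 2020 = 79.90·209 + 75.22·713 + 31.88·634 = 90542.88.
Real GDP 2020 (at 2012 prices) = 55.82·209 + 54.13·713 + 20.07·634 = 62985.45.
Deflator = Nominal/Real × 100 = 90542.88/62985.45 × 100 = 143.752.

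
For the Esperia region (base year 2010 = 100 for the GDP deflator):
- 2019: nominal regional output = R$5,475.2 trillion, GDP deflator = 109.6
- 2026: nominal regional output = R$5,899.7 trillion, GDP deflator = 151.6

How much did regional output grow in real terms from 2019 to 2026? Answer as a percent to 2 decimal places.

Deflate each year: 2019 → 5475.2/1.096 = 4995.62; 2026 → 5899.7/1.516 = 3891.62.
So real regional output changed by 3891.62/4995.62 − 1 = -0.2210, i.e. -22.10%.

-22.10%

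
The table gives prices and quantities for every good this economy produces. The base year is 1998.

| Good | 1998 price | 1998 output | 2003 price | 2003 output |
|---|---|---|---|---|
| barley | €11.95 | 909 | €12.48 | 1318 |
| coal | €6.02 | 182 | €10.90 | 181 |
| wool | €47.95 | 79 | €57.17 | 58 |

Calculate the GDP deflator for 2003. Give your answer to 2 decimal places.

Nominal GDP 2003 = 12.48·1318 + 10.90·181 + 57.17·58 = 21737.40.
Real GDP 2003 (at 1998 prices) = 11.95·1318 + 6.02·181 + 47.95·58 = 19620.82.
Deflator = Nominal/Real × 100 = 21737.40/19620.82 × 100 = 110.787.

110.79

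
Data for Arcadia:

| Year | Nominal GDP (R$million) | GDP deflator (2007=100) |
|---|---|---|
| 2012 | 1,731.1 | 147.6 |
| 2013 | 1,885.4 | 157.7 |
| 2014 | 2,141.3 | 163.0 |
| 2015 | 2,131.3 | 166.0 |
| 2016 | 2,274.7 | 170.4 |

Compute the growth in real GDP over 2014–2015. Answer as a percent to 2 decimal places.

Real GDP 2014 = 2141.3/1.630 = 1313.68.
Real GDP 2015 = 2131.3/1.660 = 1283.92.
Change = 1283.92/1313.68 − 1 = -0.0227.

-2.27%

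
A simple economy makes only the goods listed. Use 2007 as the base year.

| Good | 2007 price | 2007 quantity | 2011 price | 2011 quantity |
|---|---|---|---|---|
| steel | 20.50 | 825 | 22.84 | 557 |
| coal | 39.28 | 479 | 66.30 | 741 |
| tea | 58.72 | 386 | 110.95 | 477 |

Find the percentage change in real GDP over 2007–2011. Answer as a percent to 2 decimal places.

Real GDP 2007 = Nominal GDP 2007 = 20.50·825 + 39.28·479 + 58.72·386 = 58393.54.
Real GDP 2011 (at 2007 prices) = 20.50·557 + 39.28·741 + 58.72·477 = 68534.42.
Real growth = 68534.42/58393.54 − 1 = 0.1737.

17.37%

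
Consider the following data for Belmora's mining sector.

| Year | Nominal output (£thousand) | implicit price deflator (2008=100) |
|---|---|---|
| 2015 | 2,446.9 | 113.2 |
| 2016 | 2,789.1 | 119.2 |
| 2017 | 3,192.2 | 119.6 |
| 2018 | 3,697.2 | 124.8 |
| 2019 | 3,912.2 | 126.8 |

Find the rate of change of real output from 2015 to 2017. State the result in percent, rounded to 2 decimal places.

23.48%

Real output 2015 = 2446.9/1.132 = 2161.57.
Real output 2017 = 3192.2/1.196 = 2669.06.
Change = 2669.06/2161.57 − 1 = 0.2348.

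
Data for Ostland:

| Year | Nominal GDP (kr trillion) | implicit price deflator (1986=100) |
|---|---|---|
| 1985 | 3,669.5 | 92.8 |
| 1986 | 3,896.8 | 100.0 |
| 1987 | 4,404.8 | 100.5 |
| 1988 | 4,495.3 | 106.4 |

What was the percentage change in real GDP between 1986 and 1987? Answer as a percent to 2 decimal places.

12.47%

Real GDP 1986 = 3896.8/1.000 = 3896.80.
Real GDP 1987 = 4404.8/1.005 = 4382.89.
Change = 4382.89/3896.80 − 1 = 0.1247.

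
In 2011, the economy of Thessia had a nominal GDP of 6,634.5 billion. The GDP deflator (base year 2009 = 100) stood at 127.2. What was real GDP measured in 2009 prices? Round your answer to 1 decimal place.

Real GDP = Nominal / (GDP deflator/100) = 6634.5 / 1.272 = 5215.80.

5,215.8 billion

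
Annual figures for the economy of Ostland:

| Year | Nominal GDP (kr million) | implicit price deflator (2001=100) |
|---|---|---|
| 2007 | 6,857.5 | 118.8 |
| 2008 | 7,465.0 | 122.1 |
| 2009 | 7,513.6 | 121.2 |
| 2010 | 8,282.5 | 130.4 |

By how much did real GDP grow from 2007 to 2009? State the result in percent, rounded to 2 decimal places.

7.40%

Real GDP 2007 = 6857.5/1.188 = 5772.31.
Real GDP 2009 = 7513.6/1.212 = 6199.34.
Change = 6199.34/5772.31 − 1 = 0.0740.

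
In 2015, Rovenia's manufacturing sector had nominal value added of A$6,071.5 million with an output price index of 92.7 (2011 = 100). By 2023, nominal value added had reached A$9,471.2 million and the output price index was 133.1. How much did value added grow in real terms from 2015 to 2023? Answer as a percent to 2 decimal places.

Deflate each year: 2015 → 6071.5/0.927 = 6549.62; 2023 → 9471.2/1.331 = 7115.85.
So real value added changed by 7115.85/6549.62 − 1 = 0.0865, i.e. 8.65%.

8.65%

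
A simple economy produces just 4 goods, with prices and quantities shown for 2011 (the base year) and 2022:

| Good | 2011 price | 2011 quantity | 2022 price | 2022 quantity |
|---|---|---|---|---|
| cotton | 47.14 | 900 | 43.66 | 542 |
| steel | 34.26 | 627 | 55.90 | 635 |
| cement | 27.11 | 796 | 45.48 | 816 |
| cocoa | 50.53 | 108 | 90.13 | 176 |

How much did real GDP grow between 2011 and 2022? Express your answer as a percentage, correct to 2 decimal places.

-13.88%

Real GDP 2011 = Nominal GDP 2011 = 47.14·900 + 34.26·627 + 27.11·796 + 50.53·108 = 90943.82.
Real GDP 2022 (at 2011 prices) = 47.14·542 + 34.26·635 + 27.11·816 + 50.53·176 = 78320.02.
Real growth = 78320.02/90943.82 − 1 = -0.1388.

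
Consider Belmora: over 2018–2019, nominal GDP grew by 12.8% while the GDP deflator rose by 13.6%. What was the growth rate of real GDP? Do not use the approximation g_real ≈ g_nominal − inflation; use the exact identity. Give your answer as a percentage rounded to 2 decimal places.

(1 + g_nom) = (1 + g_real)(1 + π), so g_real = 1.1280 / 1.1360 − 1 = -0.00704.

-0.70%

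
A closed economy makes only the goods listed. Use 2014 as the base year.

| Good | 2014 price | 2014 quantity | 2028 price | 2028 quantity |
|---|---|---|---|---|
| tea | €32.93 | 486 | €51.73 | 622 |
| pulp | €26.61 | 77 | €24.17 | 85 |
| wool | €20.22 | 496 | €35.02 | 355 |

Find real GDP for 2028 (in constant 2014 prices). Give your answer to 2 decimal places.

Real GDP 2028 = Σ (p_2014 × q_2028) = 32.93·622 + 26.61·85 + 20.22·355 = 29922.41.

€29922.41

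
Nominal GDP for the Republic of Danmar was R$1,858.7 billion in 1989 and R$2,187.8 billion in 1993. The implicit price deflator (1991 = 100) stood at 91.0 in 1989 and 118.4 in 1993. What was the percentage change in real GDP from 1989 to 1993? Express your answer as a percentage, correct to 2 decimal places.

Real GDP 1989 = 1858.7 / 0.910 = 2042.53.
Real GDP 1993 = 2187.8 / 1.184 = 1847.80.
Real growth = 1847.80 / 2042.53 − 1 = -0.0953.

-9.53%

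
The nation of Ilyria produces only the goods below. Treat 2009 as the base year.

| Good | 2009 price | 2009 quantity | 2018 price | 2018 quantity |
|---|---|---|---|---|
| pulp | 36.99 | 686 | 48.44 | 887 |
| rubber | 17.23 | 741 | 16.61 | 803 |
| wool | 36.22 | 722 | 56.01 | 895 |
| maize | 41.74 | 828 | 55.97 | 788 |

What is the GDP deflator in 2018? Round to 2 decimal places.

134.46

Nominal GDP 2018 = 48.44·887 + 16.61·803 + 56.01·895 + 55.97·788 = 150537.42.
Real GDP 2018 (at 2009 prices) = 36.99·887 + 17.23·803 + 36.22·895 + 41.74·788 = 111953.84.
Deflator = Nominal/Real × 100 = 150537.42/111953.84 × 100 = 134.464.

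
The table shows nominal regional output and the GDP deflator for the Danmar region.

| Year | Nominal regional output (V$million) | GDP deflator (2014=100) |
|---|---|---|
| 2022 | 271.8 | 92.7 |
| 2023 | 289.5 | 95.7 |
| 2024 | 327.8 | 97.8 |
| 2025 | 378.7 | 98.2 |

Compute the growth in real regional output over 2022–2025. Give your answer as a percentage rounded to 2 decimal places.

31.53%

Real regional output 2022 = 271.8/0.927 = 293.20.
Real regional output 2025 = 378.7/0.982 = 385.64.
Change = 385.64/293.20 − 1 = 0.3153.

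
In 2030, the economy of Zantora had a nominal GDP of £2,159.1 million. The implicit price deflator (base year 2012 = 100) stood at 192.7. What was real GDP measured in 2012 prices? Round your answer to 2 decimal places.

Real GDP = Nominal / (implicit price deflator/100) = 2159.1 / 1.927 = 1120.45.

£1,120.45 million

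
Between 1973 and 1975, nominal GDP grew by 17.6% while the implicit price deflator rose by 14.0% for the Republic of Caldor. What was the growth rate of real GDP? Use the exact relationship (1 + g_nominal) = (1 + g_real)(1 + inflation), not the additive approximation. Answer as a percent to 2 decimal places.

3.16%

(1 + g_nom) = (1 + g_real)(1 + π), so g_real = 1.1760 / 1.1400 − 1 = 0.03158.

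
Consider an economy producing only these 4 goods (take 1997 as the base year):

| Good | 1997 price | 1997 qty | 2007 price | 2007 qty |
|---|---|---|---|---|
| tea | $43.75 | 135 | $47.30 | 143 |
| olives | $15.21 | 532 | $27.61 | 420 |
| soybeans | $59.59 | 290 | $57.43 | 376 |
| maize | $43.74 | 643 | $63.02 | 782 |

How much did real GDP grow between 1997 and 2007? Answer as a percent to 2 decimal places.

16.58%

Real GDP 1997 = Nominal GDP 1997 = 43.75·135 + 15.21·532 + 59.59·290 + 43.74·643 = 59403.89.
Real GDP 2007 (at 1997 prices) = 43.75·143 + 15.21·420 + 59.59·376 + 43.74·782 = 69254.97.
Real growth = 69254.97/59403.89 − 1 = 0.1658.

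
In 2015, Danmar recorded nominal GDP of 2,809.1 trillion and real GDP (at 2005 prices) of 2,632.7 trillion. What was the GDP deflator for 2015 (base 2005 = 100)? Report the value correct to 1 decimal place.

GDP deflator = (Nominal / Real) × 100 = 2809.1 / 2632.7 × 100 = 106.70.

106.7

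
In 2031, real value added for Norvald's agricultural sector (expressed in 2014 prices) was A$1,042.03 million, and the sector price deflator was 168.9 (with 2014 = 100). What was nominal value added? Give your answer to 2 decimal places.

Nominal value added = Real × (sector price deflator/100) = 1042.03 × 1.689 = 1759.99.

A$1,759.99 million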